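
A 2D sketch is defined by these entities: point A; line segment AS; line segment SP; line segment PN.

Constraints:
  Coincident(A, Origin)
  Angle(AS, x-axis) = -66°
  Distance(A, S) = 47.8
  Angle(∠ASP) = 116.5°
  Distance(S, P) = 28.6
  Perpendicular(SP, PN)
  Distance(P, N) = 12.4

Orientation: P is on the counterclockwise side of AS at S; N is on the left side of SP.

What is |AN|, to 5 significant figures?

58.444

A is at the origin; AS runs at -66.0° with length 47.8, so S = 47.8·(cos -66.0°, sin -66.0°) = (19.442, -43.667). ∠ASP = 116.5°, so SP runs at -66.0° + (180° − 116.5°) = -2.5000° from the x-axis; with |SP| = 28.6, P = S + 28.6·(cos -2.5000°, sin -2.5000°) = (48.015, -44.915). SP is perpendicular to PN; with |PN| = 12.4 on the left of SP, N = P + 12.4·(0.043619, 0.99905) = (48.556, -32.527). Then |AN| = |N − A| = 58.444.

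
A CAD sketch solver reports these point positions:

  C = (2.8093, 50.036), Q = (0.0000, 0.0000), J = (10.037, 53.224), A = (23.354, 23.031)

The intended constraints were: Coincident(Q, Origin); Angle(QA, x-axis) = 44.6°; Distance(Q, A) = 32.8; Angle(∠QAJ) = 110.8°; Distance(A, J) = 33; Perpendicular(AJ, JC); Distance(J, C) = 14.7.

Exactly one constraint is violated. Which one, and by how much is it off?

Distance(J, C) = 14.7 — off by 6.80.

Q = (0.00, 0.00) ✓; QA at 44.60° ✓; |QA| = 32.80 ✓; ∠QAJ = 110.8° ✓; |AJ| = 33.00 ✓; ∠(AJ, JC) = 90.00° ✓; |JC| = 7.900 ✗.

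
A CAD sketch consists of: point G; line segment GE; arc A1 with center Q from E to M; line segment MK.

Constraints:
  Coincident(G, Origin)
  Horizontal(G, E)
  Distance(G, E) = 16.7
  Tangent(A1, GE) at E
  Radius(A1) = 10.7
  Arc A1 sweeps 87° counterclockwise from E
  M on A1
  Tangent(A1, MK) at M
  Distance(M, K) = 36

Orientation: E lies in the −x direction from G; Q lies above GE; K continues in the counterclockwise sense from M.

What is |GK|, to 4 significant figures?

46.28

G is at the origin; GE is horizontal with |GE| = 16.7 and E on the −x side, so E = (-16.70, 0.000). The tangent condition forces QE to be normal to GE, so Q = E + (0, 10.7) = (-16.70, 10.70). On A1, E sits at bearing -90° from Q; an 87° counterclockwise sweep puts M at bearing -3°, so M = Q + 10.7·(cos -3°, sin -3°) = (-6.015, 10.14). Since A1 is tangent to MK there, QM ⟂ MK, so MK runs along (−sin -3°, cos -3°); with |MK| = 36.0, K = (-4.131, 46.09). Then |GK| = |K − G| = 46.28.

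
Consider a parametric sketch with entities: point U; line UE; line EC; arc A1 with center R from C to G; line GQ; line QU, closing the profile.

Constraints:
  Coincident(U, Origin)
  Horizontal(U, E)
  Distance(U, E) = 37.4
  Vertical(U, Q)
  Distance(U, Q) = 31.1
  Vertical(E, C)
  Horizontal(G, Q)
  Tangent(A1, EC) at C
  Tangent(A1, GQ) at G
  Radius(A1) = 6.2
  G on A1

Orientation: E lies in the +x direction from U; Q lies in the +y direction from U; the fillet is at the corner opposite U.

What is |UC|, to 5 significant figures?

44.931

U is at the origin; U and E share the same y with |UE| = 37.4 and E on the +x side, so E = (37.400, 0.0000). U and Q share the same x with |UQ| = 31.1 and Q on the +y side, so Q = (0.0000, 31.100). The virtual corner opposite U is at (37.400, 31.100). A1 meets EC tangentially, so RC is at right angles to EC and tangency of A1 to GQ means the radius RG is perpendicular to GQ, with radius 6.2, so the center R sits 6.2 in from both sides at R = (31.200, 24.900). That places the tangent points at C = (37.400, 24.900) on EC and G = (31.200, 31.100) on GQ. Then |UC| = |C − U| = 44.931.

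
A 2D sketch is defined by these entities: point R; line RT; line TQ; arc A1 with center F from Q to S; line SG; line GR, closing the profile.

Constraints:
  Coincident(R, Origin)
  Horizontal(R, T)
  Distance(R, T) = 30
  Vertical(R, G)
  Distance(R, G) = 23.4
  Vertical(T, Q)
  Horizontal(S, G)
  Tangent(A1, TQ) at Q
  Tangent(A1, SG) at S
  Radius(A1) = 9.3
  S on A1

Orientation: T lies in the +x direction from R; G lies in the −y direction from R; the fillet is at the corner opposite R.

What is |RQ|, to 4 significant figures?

33.15

The virtual corner opposite R is at (30.00, -23.40). The tangent condition forces FQ to be normal to TQ and the tangent condition forces FS to be normal to SG, with radius 9.3, so the center F sits 9.3 in from both sides at F = (20.70, -14.10). That places the tangent points at Q = (30.00, -14.10) on TQ and S = (20.70, -23.40) on SG. Then |RQ| = |Q − R| = 33.15.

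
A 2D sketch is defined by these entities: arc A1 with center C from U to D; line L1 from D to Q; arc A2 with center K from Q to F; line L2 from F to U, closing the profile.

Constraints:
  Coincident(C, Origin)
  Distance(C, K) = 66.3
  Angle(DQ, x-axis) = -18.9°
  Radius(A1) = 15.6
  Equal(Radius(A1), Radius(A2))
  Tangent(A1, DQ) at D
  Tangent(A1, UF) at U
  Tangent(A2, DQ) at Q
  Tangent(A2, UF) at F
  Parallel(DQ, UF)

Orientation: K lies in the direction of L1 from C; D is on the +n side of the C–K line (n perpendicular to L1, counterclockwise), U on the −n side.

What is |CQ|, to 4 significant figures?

68.11

The slot axis is L1's direction at -18.9°, so u = (cos -18.9°, sin -18.9°) = (0.9461, -0.3239) and n = (−sin -18.9°, cos -18.9°) = (0.3239, 0.9461). C is at the origin and K lies 66.3 along u from C, so K = 66.3·u = (62.73, -21.48). Tangency of A1 to both parallel lines with radius 15.6 puts D and U at C ± 15.6·n: D = (5.053, 14.76), U = (-5.053, -14.76). Equal radii place Q and F the same way about K: Q = K + 15.6·n = (67.78, -6.717), F = K − 15.6·n = (57.67, -36.23). Then |CQ| = |Q − C| = 68.11.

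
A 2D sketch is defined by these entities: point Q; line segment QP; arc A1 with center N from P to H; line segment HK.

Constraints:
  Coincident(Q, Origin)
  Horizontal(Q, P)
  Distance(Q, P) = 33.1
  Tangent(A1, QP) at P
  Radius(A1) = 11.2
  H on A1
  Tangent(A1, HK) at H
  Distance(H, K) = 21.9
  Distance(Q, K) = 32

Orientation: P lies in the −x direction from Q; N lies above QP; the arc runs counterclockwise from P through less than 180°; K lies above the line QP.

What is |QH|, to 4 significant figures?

23.74

Checks: Q.y = 0.00, P.y = 0.00 ✓; |NH| = 11.20 ✓; ∠(NH, HK) = 90.00° ✓; |HK| = 21.90 ✓; |QK| = 32.00 ✓.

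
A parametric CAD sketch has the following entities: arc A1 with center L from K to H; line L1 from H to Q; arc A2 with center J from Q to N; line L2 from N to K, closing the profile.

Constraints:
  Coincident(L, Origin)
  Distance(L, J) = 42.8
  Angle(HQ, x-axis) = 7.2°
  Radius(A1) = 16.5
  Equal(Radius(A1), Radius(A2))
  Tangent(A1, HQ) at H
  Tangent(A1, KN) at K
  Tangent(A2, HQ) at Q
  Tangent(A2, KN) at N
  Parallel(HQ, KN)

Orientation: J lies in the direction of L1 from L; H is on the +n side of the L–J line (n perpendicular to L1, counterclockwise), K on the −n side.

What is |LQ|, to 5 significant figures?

45.870

Tangency of A1 to both parallel lines with radius 16.5 puts H and K at L ± 16.5·n: H = (-2.0680, 16.370), K = (2.0680, -16.370). Equal radii place Q and N the same way about J: Q = J + 16.5·n = (40.395, 21.734), N = J − 16.5·n = (44.531, -11.006). Then |LQ| = |Q − L| = 45.870.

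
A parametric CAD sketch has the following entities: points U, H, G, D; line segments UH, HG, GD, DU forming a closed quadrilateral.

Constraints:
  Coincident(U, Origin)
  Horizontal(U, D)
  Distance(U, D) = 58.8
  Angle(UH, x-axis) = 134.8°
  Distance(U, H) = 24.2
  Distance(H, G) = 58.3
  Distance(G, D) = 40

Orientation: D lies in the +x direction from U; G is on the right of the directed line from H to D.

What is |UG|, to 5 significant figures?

34.135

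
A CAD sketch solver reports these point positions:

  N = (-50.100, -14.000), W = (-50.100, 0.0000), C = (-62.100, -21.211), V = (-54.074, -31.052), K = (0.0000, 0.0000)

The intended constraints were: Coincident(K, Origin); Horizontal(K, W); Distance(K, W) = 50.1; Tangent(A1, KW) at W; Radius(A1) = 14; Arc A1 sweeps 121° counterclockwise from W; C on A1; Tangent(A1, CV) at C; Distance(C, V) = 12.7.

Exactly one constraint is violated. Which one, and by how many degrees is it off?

Tangent(A1, CV) at C — off by 8.20°.

K = (0.00, 0.00) ✓; K.y = 0.00, W.y = 0.00 ✓; |KW| = 50.10 ✓; ∠(NW, WK) = 90.00° ✓; |NW| = 14.00 ✓; bearing(N→C) − bearing(N→W) = 121.0° ✓; |NC| = 14.00 ✓; ∠(NC, CV) = 81.80° ✗; |CV| = 12.70 ✓.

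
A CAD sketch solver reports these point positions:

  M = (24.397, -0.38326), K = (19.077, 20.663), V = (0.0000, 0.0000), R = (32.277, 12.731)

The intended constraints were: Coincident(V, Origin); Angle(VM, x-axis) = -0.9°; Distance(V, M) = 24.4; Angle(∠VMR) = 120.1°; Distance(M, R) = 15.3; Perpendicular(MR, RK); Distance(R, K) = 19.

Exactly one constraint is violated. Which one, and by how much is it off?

Distance(R, K) = 19 — off by 3.60.

V = (0.00, 0.00) ✓; VM at -0.9000° ✓; |VM| = 24.40 ✓; ∠VMR = 120.1° ✓; |MR| = 15.30 ✓; ∠(MR, RK) = 90.00° ✓; |RK| = 15.40 ✗.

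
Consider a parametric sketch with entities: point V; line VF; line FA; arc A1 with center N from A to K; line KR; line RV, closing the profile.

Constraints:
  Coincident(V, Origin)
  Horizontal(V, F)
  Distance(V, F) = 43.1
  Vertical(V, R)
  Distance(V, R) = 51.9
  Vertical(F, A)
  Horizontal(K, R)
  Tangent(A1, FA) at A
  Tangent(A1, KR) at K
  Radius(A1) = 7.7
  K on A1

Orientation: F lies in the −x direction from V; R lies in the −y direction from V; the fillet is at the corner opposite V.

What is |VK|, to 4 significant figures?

62.82

V is at the origin; VF is horizontal with |VF| = 43.1 and F on the −x side, so F = (-43.10, 0.000). V and R share the same x with |VR| = 51.9 and R on the −y side, so R = (0.000, -51.90). The virtual corner opposite V is at (-43.10, -51.90). Since A1 is tangent to FA there, NA ⟂ FA and A1 meets KR tangentially, so NK is at right angles to KR, with radius 7.7, so the center N sits 7.7 in from both sides at N = (-35.40, -44.20). That places the tangent points at A = (-43.10, -44.20) on FA and K = (-35.40, -51.90) on KR. Then |VK| = |K − V| = 62.82.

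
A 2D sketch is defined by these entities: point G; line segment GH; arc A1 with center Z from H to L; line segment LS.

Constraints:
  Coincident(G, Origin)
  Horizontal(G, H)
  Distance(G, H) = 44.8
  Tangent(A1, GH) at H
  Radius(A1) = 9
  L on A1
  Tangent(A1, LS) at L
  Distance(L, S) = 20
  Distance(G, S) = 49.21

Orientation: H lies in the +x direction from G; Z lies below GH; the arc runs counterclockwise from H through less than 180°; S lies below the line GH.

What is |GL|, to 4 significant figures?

37.37

Checks: |ZL| = 9.000 ✓; ∠(ZL, LS) = 90.00° ✓; |LS| = 20.00 ✓; |GS| = 49.21 ✓.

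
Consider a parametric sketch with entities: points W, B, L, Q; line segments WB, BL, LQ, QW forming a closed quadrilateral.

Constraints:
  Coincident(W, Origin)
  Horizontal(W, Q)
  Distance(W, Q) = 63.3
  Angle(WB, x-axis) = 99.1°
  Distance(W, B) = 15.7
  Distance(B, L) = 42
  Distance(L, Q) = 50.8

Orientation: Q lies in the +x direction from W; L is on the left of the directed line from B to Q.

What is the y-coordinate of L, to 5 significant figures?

39.822

W is at the origin; WQ is horizontal with |WQ| = 63.3 and Q in +x, so Q = (63.3, 0). WB runs at 99.1° with |WB| = 15.7, so B = (-2.4831, 15.502). L is determined by |BL| = 42.0 and |LQ| = 50.8 together: it lies at the intersection of circle(B, 42.0) and circle(Q, 50.8). With |BQ| = 67.585, the foot of the radical line on BQ is 27.751 from B and the perpendicular offset is √(42.0² − 27.751²) = 31.526. Taking the left-of-BQ solution: L = (31.759, 39.822).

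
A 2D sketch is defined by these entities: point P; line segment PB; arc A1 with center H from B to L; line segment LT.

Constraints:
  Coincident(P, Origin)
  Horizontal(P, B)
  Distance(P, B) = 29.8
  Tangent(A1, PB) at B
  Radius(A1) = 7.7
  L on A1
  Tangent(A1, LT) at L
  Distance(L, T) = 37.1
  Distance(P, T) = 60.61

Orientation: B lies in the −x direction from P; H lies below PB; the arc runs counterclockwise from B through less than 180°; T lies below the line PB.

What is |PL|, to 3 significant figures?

38.0

P is at the origin; P and B share the same y with |PB| = 29.8 and B on the −x side, so B = (-29.8, 0.00). Tangency of A1 to PB means the radius HB is perpendicular to PB, so H = B + (0, -7.7) = (-29.8, -7.70). Since HL ⟂ LT (tangency), |HT| = √(7.7² + 37.1²) = 37.9 regardless of where L sits on A1. So T lies on both circle(P, 60.61) and circle(H, 37.9); the below-PB intersection is T = (-42.2, -43.5). L is the foot of the tangent from T: L = (-37.4, -6.71).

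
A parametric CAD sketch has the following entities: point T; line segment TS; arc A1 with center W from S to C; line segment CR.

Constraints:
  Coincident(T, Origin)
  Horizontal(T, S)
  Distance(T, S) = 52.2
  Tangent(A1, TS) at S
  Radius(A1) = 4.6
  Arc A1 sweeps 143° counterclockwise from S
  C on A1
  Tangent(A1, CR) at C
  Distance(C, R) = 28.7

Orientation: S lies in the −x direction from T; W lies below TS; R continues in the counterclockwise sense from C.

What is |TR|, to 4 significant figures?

40.98

T is at the origin; T and S share the same y with |TS| = 52.2 and S on the −x side, so S = (-52.20, 0.000). A1 meets TS tangentially, so WS is at right angles to TS, so W = S + (0, -4.6) = (-52.20, -4.600). On A1, S sits at bearing 90° from W; a 143° counterclockwise sweep puts C at bearing 233°, so C = W + 4.6·(cos 233°, sin 233°) = (-54.97, -8.274). A1 meets CR tangentially, so WC is at right angles to CR, so CR runs along (−sin 233°, cos 233°); with |CR| = 28.7, R = (-32.05, -25.55). Then |TR| = |R − T| = 40.98.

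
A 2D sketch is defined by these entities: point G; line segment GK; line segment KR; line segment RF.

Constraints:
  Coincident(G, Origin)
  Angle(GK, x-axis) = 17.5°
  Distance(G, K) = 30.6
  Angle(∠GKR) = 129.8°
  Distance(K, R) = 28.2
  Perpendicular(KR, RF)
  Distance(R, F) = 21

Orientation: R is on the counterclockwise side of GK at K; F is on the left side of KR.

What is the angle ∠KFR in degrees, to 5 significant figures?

53.326°

∠GKR = 129.8°, so KR runs at 17.5° + (180° − 129.8°) = 67.700° from the x-axis; with |KR| = 28.2, R = K + 28.2·(cos 67.700°, sin 67.700°) = (39.884, 35.293). The perpendicularity gives RF at right angles to KR; with |RF| = 21.0 on the left of KR, F = R + 21.0·(-0.92521, 0.37946) = (20.455, 43.261). Then cos ∠KFR = FK·FR / (|FK||FR|), giving 53.326°.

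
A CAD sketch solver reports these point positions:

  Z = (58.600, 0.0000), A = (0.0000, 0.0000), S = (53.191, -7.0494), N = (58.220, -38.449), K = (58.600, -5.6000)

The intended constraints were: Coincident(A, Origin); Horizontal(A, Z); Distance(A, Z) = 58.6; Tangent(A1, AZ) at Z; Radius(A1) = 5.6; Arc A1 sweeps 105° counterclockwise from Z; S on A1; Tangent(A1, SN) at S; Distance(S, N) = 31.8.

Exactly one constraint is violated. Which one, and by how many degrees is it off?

Tangent(A1, SN) at S — off by 5.90°.

A = (0.00, 0.00) ✓; A.y = 0.00, Z.y = 0.00 ✓; |AZ| = 58.60 ✓; ∠(KZ, ZA) = 90.00° ✓; |KZ| = 5.600 ✓; bearing(K→S) − bearing(K→Z) = 105.0° ✓; |KS| = 5.600 ✓; ∠(KS, SN) = 95.90° ✗; |SN| = 31.80 ✓.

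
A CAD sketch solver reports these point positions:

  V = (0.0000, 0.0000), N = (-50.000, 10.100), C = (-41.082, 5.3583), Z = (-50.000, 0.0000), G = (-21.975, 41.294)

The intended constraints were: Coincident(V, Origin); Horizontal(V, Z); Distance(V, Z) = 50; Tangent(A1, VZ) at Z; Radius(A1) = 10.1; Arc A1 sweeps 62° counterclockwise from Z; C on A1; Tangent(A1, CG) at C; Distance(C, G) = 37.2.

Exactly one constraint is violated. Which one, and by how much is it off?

Distance(C, G) = 37.2 — off by 3.50.

V = (0.00, 0.00) ✓; V.y = 0.00, Z.y = 0.00 ✓; |VZ| = 50.00 ✓; ∠(NZ, ZV) = 90.00° ✓; |NZ| = 10.10 ✓; bearing(N→C) − bearing(N→Z) = 62.00° ✓; |NC| = 10.10 ✓; ∠(NC, CG) = 90.00° ✓; |CG| = 40.70 ✗.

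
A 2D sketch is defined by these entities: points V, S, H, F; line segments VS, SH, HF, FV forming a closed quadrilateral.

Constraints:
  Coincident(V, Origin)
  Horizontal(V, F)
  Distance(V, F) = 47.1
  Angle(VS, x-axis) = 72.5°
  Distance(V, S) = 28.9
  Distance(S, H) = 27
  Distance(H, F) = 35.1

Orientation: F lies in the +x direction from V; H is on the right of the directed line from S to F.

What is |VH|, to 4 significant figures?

12.03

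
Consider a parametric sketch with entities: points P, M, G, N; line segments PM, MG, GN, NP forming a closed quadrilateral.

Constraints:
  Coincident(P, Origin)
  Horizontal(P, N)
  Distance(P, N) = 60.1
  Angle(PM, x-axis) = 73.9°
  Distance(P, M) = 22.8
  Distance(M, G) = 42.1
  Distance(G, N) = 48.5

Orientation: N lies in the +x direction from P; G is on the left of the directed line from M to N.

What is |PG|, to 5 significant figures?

61.185

P is at the origin; P and N share the same y with |PN| = 60.1 and N in +x, so N = (60.1, 0). PM runs at 73.9° with |PM| = 22.8, so M = (6.3228, 21.906). G is determined by |MG| = 42.1 and |GN| = 48.5 together: it lies at the intersection of circle(M, 42.1) and circle(N, 48.5). With |MN| = 58.068, the foot of the radical line on MN is 24.041 from M and the perpendicular offset is √(42.1² − 24.041²) = 34.561. Taking the left-of-MN solution: G = (41.625, 44.843).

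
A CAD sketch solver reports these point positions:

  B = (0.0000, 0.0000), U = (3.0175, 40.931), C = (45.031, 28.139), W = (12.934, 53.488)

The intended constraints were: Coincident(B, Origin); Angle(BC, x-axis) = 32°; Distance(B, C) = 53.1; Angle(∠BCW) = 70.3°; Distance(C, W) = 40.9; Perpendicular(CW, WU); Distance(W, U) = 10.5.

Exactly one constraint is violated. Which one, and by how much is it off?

Distance(W, U) = 10.5 — off by 5.50.

B = (0.00, 0.00) ✓; BC at 32.00° ✓; |BC| = 53.10 ✓; ∠BCW = 70.30° ✓; |CW| = 40.90 ✓; ∠(CW, WU) = 90.00° ✓; |WU| = 16.00 ✗.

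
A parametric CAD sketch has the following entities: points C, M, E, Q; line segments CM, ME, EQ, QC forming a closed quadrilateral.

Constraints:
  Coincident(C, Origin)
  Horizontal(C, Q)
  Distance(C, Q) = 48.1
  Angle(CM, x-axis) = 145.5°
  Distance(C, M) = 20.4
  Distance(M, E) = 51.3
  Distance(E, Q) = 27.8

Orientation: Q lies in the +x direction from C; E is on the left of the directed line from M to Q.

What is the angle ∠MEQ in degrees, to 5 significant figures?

109.30°

Checks: |ME| = 51.30 ✓; |EQ| = 27.80 ✓.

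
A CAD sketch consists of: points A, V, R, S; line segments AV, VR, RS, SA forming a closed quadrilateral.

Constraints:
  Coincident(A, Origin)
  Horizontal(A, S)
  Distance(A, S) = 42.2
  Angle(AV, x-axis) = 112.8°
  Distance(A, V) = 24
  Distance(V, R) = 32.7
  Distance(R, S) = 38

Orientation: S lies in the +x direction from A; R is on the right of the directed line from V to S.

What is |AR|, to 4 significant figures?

8.820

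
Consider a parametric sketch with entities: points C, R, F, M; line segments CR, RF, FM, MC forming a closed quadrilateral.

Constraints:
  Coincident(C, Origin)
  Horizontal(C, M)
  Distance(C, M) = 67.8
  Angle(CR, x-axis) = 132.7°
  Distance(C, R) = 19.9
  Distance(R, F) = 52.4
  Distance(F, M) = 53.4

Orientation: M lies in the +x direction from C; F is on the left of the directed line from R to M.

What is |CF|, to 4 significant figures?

51.43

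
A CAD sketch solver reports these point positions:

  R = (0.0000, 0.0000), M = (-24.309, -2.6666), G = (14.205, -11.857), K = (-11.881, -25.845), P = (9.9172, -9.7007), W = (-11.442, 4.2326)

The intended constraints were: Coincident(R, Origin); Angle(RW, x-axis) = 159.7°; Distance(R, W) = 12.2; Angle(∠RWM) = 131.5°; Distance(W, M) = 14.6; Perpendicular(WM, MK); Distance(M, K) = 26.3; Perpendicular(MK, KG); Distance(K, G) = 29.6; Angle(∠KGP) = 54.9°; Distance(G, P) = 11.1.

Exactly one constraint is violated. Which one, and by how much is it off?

Distance(G, P) = 11.1 — off by 6.30.

R = (0.00, 0.00) ✓; RW at 159.7° ✓; |RW| = 12.20 ✓; ∠RWM = 131.5° ✓; |WM| = 14.60 ✓; ∠(WM, MK) = 90.00° ✓; |MK| = 26.30 ✓; ∠(MK, KG) = 90.00° ✓; |KG| = 29.60 ✓; ∠KGP = 54.90° ✓; |GP| = 4.799 ✗.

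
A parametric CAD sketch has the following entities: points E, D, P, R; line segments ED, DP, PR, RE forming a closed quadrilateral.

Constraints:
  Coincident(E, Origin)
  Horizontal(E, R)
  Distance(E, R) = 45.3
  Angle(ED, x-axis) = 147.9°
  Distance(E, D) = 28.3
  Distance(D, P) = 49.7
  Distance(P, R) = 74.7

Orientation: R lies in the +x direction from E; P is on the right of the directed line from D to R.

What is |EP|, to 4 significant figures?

40.41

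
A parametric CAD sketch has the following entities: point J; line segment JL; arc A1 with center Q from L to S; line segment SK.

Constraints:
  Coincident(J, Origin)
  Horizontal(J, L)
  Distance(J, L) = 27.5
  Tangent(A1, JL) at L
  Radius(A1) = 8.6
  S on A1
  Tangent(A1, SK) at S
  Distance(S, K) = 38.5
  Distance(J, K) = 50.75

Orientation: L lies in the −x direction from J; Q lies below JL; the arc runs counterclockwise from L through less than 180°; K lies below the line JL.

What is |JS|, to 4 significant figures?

37.35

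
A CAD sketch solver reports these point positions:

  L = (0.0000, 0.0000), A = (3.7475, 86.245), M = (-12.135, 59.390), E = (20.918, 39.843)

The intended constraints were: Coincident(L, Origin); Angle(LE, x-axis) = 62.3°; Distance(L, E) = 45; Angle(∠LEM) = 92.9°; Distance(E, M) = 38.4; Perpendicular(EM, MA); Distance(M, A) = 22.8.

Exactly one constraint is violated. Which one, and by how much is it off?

Distance(M, A) = 22.8 — off by 8.40.

L = (0.00, 0.00) ✓; LE at 62.30° ✓; |LE| = 45.00 ✓; ∠LEM = 92.90° ✓; |EM| = 38.40 ✓; ∠(EM, MA) = 90.00° ✓; |MA| = 31.20 ✗.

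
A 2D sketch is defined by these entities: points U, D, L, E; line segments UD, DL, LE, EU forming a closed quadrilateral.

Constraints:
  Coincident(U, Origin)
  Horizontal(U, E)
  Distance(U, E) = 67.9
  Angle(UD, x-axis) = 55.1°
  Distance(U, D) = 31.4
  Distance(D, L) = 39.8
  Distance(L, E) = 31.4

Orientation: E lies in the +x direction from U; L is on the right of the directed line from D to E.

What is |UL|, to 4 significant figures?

38.76

U is at the origin; UE is horizontal with |UE| = 67.9 and E in +x, so E = (67.9, 0). UD runs at 55.1° with |UD| = 31.4, so D = (17.97, 25.75). L is determined by |DL| = 39.8 and |LE| = 31.4 together: it lies at the intersection of circle(D, 39.8) and circle(E, 31.4). With |DE| = 56.18, the foot of the radical line on DE is 33.41 from D and the perpendicular offset is √(39.8² − 33.41²) = 21.62. Taking the right-of-DE solution: L = (37.75, -8.780).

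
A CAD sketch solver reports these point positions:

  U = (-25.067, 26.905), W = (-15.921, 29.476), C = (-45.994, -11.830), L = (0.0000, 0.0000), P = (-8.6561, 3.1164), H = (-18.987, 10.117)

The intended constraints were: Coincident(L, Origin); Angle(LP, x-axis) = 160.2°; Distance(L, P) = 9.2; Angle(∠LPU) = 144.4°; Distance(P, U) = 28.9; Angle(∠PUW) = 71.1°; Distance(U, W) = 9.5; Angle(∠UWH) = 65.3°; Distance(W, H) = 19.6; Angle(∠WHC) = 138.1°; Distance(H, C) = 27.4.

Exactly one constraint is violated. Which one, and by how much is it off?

Distance(H, C) = 27.4 — off by 7.40.

L = (0.00, 0.00) ✓; LP at 160.2° ✓; |LP| = 9.200 ✓; ∠LPU = 144.4° ✓; |PU| = 28.90 ✓; ∠PUW = 71.10° ✓; |UW| = 9.500 ✓; ∠UWH = 65.30° ✓; |WH| = 19.60 ✓; ∠WHC = 138.1° ✓; |HC| = 34.80 ✗.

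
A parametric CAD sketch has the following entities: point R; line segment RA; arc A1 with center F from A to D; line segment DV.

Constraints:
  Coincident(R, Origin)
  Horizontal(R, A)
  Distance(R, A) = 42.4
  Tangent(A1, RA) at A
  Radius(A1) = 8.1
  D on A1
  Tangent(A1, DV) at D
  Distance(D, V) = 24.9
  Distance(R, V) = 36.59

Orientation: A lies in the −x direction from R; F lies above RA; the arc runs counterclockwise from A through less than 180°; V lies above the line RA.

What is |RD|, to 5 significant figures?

35.376

R is at the origin; RA is horizontal with |RA| = 42.4 and A on the −x side, so A = (-42.400, 0.0000). Since A1 is tangent to RA there, FA ⟂ RA, so F = A + (0, 8.1) = (-42.400, 8.1000). Since FD ⟂ DV (tangency), |FV| = √(8.1² + 24.9²) = 26.184 regardless of where D sits on A1. So V lies on both circle(R, 36.59) and circle(F, 26.184); the above-RA intersection is V = (-24.482, 27.193). D is the foot of the tangent from V: D = (-35.069, 4.6561).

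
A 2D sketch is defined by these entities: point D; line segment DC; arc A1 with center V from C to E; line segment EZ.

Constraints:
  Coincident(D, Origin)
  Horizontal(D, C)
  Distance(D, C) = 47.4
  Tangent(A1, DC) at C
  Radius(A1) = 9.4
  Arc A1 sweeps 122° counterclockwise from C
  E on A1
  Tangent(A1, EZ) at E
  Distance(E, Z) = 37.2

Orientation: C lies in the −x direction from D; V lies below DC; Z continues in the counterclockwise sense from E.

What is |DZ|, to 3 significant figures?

58.1

D is at the origin; D and C share the same y with |DC| = 47.4 and C on the −x side, so C = (-47.4, 0.00). A1 meets DC tangentially, so VC is at right angles to DC, so V = C + (0, -9.4) = (-47.4, -9.40). On A1, C sits at bearing 90° from V; a 122° counterclockwise sweep puts E at bearing 212°, so E = V + 9.4·(cos 212°, sin 212°) = (-55.4, -14.4). The tangent condition forces VE to be normal to EZ, so EZ runs along (−sin 212°, cos 212°); with |EZ| = 37.2, Z = (-35.7, -45.9). Then |DZ| = |Z − D| = 58.1.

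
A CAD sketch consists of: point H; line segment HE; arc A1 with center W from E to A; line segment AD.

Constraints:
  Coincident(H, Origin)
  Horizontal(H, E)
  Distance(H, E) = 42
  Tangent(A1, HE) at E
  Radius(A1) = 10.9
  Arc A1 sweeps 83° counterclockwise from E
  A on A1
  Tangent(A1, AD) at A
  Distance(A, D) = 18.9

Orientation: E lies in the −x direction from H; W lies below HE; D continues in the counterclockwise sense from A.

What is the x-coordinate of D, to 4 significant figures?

-55.12

H is at the origin; H and E share the same y with |HE| = 42.0 and E on the −x side, so E = (-42.00, 0.000). Since A1 is tangent to HE there, WE ⟂ HE, so W = E + (0, -10.9) = (-42.00, -10.90). On A1, E sits at bearing 90° from W; an 83° counterclockwise sweep puts A at bearing 173°, so A = W + 10.9·(cos 173°, sin 173°) = (-52.82, -9.572). Since A1 is tangent to AD there, WA ⟂ AD, so AD runs along (−sin 173°, cos 173°); with |AD| = 18.9, D = (-55.12, -28.33). So D.x = -55.12.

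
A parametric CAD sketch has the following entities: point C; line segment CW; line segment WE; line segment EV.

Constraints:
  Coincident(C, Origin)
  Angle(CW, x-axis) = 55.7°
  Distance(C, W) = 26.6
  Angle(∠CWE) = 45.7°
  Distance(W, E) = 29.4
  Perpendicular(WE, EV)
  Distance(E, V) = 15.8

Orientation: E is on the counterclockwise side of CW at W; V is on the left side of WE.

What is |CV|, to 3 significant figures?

11.3

∠CWE = 45.7°, so WE runs at 55.7° + (180° − 45.7°) = 190° from the x-axis; with |WE| = 29.4, E = W + 29.4·(cos 190°, sin 190°) = (-14.0, 16.9). The perpendicularity gives EV at right angles to WE; with |EV| = 15.8 on the left of WE, V = E + 15.8·(0.174, -0.985) = (-11.2, 1.31). Then |CV| = |V − C| = 11.3.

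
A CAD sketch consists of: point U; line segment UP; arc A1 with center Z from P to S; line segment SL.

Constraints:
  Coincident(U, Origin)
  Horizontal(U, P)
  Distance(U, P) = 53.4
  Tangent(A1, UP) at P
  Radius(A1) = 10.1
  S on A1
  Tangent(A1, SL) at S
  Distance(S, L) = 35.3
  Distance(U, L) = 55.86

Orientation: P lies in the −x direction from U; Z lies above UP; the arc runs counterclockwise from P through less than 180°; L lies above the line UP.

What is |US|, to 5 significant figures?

44.250

U is at the origin; U and P share the same y with |UP| = 53.4 and P on the −x side, so P = (-53.400, 0.0000). A1 meets UP tangentially, so ZP is at right angles to UP, so Z = P + (0, 10.1) = (-53.400, 10.100). Since ZS ⟂ SL (tangency), |ZL| = √(10.1² + 35.3²) = 36.716 regardless of where S sits on A1. So L lies on both circle(U, 55.86) and circle(Z, 36.716); the above-UP intersection is L = (-36.203, 42.540). S is the foot of the tangent from L: S = (-43.519, 8.0067).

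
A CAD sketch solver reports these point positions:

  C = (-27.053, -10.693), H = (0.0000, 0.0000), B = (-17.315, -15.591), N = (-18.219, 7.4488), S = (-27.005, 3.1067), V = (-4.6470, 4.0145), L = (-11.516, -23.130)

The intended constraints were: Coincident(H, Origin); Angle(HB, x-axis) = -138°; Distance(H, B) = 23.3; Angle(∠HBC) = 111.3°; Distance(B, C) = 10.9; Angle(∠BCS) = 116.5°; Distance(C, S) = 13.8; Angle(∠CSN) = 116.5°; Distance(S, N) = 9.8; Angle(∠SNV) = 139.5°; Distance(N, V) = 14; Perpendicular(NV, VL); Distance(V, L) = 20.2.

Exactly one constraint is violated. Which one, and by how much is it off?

Distance(V, L) = 20.2 — off by 7.80.

H = (0.00, 0.00) ✓; HB at -138.0° ✓; |HB| = 23.30 ✓; ∠HBC = 111.3° ✓; |BC| = 10.90 ✓; ∠BCS = 116.5° ✓; |CS| = 13.80 ✓; ∠CSN = 116.5° ✓; |SN| = 9.800 ✓; ∠SNV = 139.5° ✓; |NV| = 14.00 ✓; ∠(NV, VL) = 90.00° ✓; |VL| = 28.00 ✗.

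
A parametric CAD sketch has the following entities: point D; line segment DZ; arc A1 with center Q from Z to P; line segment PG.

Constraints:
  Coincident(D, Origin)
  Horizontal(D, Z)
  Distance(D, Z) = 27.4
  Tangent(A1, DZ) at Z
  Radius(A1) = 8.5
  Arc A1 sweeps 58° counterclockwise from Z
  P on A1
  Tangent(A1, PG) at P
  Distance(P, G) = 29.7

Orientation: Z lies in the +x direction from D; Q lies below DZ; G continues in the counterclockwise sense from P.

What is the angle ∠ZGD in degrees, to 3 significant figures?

46.9°

On A1, Z sits at bearing 90° from Q; a 58° counterclockwise sweep puts P at bearing 148°, so P = Q + 8.5·(cos 148°, sin 148°) = (20.2, -4.00). A1 meets PG tangentially, so QP is at right angles to PG, so PG runs along (−sin 148°, cos 148°); with |PG| = 29.7, G = (4.45, -29.2). Then cos ∠ZGD = GZ·GD / (|GZ||GD|), giving 46.9°.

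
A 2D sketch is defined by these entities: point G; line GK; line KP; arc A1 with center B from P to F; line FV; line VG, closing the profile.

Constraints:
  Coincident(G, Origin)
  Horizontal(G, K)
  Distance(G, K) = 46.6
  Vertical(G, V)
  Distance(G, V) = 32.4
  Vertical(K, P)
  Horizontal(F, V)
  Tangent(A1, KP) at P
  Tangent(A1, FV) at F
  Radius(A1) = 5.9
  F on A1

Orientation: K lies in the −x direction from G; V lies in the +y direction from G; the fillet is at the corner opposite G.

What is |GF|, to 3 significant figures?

52.0

G is at the origin; GK is horizontal with |GK| = 46.6 and K on the −x side, so K = (-46.6, 0.00). GV is vertical with |GV| = 32.4 and V on the +y side, so V = (0.00, 32.4). The virtual corner opposite G is at (-46.6, 32.4). A1 meets KP tangentially, so BP is at right angles to KP and since A1 is tangent to FV there, BF ⟂ FV, with radius 5.9, so the center B sits 5.9 in from both sides at B = (-40.7, 26.5). That places the tangent points at P = (-46.6, 26.5) on KP and F = (-40.7, 32.4) on FV. Then |GF| = |F − G| = 52.0.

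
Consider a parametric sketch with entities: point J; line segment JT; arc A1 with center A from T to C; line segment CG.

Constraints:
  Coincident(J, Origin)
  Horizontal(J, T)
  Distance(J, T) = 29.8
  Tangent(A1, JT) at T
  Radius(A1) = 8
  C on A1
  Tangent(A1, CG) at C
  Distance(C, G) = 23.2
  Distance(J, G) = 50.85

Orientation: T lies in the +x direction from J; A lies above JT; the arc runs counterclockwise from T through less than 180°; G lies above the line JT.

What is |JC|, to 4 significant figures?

38.31

J is at the origin; J and T share the same y with |JT| = 29.8 and T on the +x side, so T = (29.80, 0.000). A1 meets JT tangentially, so AT is at right angles to JT, so A = T + (0, 8) = (29.80, 8.000). Since AC ⟂ CG (tangency), |AG| = √(8.0² + 23.2²) = 24.54 regardless of where C sits on A1. So G lies on both circle(J, 50.85) and circle(A, 24.54); the above-JT intersection is G = (41.28, 29.69). C is the foot of the tangent from G: C = (37.70, 6.766).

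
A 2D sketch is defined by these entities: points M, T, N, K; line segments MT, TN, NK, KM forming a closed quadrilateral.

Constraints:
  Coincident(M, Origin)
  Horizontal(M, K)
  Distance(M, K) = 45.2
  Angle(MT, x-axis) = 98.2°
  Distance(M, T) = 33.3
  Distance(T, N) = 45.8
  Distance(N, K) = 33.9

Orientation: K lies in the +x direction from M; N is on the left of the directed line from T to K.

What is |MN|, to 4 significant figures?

53.07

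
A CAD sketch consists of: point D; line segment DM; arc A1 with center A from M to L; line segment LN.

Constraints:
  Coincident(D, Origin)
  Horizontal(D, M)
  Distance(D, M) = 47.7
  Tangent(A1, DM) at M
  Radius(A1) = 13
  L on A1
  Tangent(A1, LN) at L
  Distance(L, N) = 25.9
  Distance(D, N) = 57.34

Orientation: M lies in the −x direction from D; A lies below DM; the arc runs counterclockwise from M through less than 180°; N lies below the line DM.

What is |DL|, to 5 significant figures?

61.342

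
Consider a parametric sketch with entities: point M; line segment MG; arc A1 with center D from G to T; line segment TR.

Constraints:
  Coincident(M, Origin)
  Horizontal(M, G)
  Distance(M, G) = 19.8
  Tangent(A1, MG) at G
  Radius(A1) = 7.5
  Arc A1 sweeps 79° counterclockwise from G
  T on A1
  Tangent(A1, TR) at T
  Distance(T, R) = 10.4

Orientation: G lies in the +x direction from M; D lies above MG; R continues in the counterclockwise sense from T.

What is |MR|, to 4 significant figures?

33.38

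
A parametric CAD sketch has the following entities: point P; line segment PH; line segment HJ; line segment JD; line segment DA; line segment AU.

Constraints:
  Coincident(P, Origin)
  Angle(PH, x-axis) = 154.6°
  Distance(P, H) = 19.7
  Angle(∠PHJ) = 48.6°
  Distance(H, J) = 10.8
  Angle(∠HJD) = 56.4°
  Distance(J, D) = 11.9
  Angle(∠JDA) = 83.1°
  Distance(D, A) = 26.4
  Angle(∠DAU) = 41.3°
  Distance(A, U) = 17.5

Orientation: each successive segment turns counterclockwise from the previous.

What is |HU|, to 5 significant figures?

7.6553

P is at the origin; PH runs at 154.6° with length 19.7, so H = (-17.796, 8.4500). ∠PHJ = 48.6° gives HJ at -74.000° from the x-axis; with |HJ| = 10.8, J = (-14.819, -1.9316). ∠HJD = 56.4° gives JD at 49.600° from the x-axis; with |JD| = 11.9, D = (-7.1062, 7.1307). ∠JDA = 83.1° gives DA at 146.50° from the x-axis; with |DA| = 26.4, A = (-29.121, 21.702). ∠DAU = 41.3° gives AU at -74.800° from the x-axis; with |AU| = 17.5, U = (-24.532, 4.8140). Then |HU| = |U − H| = 7.6553.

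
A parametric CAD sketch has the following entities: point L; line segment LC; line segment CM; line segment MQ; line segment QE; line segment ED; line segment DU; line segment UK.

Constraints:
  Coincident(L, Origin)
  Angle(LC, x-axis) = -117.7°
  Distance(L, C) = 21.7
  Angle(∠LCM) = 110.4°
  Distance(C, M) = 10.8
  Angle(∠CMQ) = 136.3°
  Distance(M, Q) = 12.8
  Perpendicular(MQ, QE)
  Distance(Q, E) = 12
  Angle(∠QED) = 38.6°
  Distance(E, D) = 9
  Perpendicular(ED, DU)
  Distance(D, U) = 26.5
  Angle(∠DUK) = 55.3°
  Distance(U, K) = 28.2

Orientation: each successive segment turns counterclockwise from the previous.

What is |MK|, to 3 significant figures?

34.1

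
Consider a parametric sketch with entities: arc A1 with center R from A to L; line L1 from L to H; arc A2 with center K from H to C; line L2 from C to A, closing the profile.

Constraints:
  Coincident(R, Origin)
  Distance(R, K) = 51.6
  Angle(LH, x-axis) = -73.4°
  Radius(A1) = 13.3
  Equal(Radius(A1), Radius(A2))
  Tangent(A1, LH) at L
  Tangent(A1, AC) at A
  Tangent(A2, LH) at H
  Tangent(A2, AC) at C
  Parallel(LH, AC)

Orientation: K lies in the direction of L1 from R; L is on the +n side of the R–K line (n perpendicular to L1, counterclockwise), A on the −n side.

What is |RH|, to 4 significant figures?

53.29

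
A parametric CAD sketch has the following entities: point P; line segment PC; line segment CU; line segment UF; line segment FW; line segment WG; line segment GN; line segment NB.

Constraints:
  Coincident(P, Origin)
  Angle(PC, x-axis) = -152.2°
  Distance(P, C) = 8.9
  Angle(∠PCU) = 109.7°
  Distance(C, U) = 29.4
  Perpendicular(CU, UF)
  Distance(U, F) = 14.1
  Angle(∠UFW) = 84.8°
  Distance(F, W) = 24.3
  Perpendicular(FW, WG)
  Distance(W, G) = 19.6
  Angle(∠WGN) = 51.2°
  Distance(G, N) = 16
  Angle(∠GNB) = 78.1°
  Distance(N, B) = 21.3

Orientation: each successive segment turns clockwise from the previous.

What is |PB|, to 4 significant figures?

8.037

P is at the origin; PC runs at -152.2° with length 8.9, so C = (-7.873, -4.151). ∠PCU = 109.7° gives CU at 137.5° from the x-axis; with |CU| = 29.4, U = (-29.55, 15.71). CU ⟂ UF, so UF runs at 47.50°; with |UF| = 14.1, F = (-20.02, 26.11). ∠UFW = 84.8° gives FW at -47.70° from the x-axis; with |FW| = 24.3, W = (-3.669, 8.134). The perpendicularity gives WG at right angles to FW, so WG runs at -137.7°; with |WG| = 19.6, G = (-18.17, -5.057). ∠WGN = 51.2° gives GN at 93.50° from the x-axis; with |GN| = 16.0, N = (-19.14, 10.91). ∠GNB = 78.1° gives NB at -8.400° from the x-axis; with |NB| = 21.3, B = (1.929, 7.802). Then |PB| = |B − P| = 8.037.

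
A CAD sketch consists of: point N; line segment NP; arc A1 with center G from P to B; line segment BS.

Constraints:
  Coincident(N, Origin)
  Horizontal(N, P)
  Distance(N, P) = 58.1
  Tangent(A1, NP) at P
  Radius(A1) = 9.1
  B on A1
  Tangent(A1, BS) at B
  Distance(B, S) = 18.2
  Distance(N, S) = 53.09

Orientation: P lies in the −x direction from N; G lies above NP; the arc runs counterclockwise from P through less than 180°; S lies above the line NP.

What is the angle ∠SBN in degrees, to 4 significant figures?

90.52°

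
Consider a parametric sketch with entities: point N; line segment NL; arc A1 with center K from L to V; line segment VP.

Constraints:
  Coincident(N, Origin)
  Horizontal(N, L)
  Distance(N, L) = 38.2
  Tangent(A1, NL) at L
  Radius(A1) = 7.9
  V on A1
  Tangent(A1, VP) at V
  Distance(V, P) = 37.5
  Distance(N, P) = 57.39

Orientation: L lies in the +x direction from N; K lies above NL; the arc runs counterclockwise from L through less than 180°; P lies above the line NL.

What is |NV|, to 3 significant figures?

46.9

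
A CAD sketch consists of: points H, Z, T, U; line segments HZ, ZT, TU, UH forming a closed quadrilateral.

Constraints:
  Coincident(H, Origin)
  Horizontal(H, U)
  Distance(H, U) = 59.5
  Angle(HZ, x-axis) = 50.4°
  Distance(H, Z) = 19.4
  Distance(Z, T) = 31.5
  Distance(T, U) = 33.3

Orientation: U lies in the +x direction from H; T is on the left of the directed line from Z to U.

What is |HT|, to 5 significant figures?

49.636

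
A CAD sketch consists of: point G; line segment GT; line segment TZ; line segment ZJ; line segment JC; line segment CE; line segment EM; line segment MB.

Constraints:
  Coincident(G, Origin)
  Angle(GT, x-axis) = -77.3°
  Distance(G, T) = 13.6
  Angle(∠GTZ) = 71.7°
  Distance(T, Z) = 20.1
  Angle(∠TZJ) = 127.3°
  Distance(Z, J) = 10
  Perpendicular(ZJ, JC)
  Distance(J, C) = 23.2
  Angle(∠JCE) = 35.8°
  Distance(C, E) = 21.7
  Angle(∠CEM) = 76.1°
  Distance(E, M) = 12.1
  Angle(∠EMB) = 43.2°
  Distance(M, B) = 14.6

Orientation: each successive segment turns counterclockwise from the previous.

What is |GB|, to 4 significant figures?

6.322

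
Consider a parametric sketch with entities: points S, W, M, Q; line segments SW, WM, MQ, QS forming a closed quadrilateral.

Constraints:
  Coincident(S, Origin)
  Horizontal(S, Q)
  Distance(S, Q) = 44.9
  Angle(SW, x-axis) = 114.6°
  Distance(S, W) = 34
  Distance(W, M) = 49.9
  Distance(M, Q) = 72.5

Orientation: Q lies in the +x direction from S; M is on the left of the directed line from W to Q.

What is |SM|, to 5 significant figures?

70.577

S is at the origin; S and Q share the same y with |SQ| = 44.9 and Q in +x, so Q = (44.9, 0). SW runs at 114.6° with |SW| = 34.0, so W = (-14.154, 30.914). M is determined by |WM| = 49.9 and |MQ| = 72.5 together: it lies at the intersection of circle(W, 49.9) and circle(Q, 72.5). With |WQ| = 66.656, the foot of the radical line on WQ is 12.578 from W and the perpendicular offset is √(49.9² − 12.578²) = 48.289. Taking the left-of-WQ solution: M = (19.385, 67.862).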